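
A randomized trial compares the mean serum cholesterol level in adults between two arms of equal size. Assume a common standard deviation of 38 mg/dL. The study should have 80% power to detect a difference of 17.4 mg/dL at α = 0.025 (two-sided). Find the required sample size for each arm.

For two equal groups, n per group = 2·((z_{α/2} + z_β)·σ/δ)².
z_{α/2} = 2.241; z_β = 0.842 (power 80%).
n = 2 × (3.083 × 38 / 17.4)² = 2 × 45.33 = 90.66
Round up: n = 91 per group.

91 per group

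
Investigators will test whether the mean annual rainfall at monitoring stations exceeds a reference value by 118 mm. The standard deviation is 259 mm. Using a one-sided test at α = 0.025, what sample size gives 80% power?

38

For a one-sample z-test, n = ((z_α + z_β)·σ/δ)².
z_α = 1.960 (one-sided α = 0.025); z_β = 0.842 (power 80% → β = 0.2).
n = (2.802 × 259 / 118)² = 37.82
Round up: n = 38.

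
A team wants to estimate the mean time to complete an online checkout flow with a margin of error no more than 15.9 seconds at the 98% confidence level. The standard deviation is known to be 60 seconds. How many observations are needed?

For a mean, the margin of error is E = z·σ/√n, so n = (zσ/E)².
At 98% confidence, z = 2.326.
n = (2.326 × 60 / 15.9)² = 77.04
Round up: n = 78.

78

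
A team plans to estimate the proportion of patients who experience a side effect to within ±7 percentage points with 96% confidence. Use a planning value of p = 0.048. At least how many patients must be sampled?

For a proportion with margin E = 0.07 at 96% confidence, z = 2.054.
n = p̂(1−p̂)(z/E)² = 0.048 × 0.952 × (2.054/0.07)² = 39.34
Round up: n = 40.

n = 40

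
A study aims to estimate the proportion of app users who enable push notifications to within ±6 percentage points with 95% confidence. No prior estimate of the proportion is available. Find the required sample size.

For a proportion with margin E = 0.06 at 95% confidence, z = 1.960.
With no prior estimate, use p = 0.5, which maximizes p(1−p) at 0.25.
n = 0.25 × (z/E)² = 0.25 × (1.960/0.06)² = 266.78
Round up: n = 267.

267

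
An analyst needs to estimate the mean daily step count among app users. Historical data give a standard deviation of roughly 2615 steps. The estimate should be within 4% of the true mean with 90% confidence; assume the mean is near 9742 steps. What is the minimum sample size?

For a mean, the margin of error is E = z·σ/√n, so n = (zσ/E)².
At 90% confidence, z = 1.645.
E = 4% of 9742 = 389.7 steps.
n = (1.645 × 2615 / 389.7)² = 121.86
Round up: n = 122.

n = 122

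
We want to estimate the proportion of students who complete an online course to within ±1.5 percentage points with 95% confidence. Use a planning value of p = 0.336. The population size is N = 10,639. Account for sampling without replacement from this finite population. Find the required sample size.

2806

For a proportion with margin E = 0.015 at 95% confidence, z = 1.960.
n = p̂(1−p̂)(z/E)² = 0.336 × 0.664 × (1.960/0.015)² = 3809.23 — call this n₀.
Finite-population correction with N = 10,639: n = n₀ / (1 + (n₀−1)/N) = 3809.23 / 1.358 = 2805.03
Round up: n = 2806.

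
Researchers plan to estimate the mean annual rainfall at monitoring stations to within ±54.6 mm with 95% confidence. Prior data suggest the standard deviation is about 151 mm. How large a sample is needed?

For a mean, the margin of error is E = z·σ/√n, so n = (zσ/E)².
At 95% confidence, z = 1.960.
n = (1.960 × 151 / 54.6)² = 29.38
Round up: n = 30.

30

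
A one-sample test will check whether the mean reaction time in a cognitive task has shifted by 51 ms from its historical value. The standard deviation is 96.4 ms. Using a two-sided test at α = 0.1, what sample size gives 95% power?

For a one-sample z-test, n = ((z_{α/2} + z_β)·σ/δ)².
z_{α/2} = 1.645 (two-sided α = 0.1); z_β = 1.645 (power 95% → β = 0.05).
n = (3.290 × 96.4 / 51)² = 38.67
Round up: n = 39.

39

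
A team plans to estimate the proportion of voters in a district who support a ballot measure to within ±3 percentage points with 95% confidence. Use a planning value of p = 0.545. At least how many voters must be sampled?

n = 1059

For a proportion with margin E = 0.03 at 95% confidence, z = 1.960.
n = p̂(1−p̂)(z/E)² = 0.545 × 0.455 × (1.960/0.03)² = 1058.47
Round up: n = 1059.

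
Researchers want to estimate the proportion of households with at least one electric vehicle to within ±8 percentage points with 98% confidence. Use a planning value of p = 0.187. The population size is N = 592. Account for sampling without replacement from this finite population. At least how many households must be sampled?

For a proportion with margin E = 0.08 at 98% confidence, z = 2.326.
n = p̂(1−p̂)(z/E)² = 0.187 × 0.813 × (2.326/0.08)² = 128.52 — call this n₀.
Finite-population correction with N = 592: n = n₀ / (1 + (n₀−1)/N) = 128.52 / 1.215 = 105.78
Round up: n = 106.

106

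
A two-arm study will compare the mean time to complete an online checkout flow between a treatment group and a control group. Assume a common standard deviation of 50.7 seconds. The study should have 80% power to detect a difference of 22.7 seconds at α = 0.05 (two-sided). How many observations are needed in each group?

79 per group

For two equal groups, n per group = 2·((z_{α/2} + z_β)·σ/δ)².
z_{α/2} = 1.960; z_β = 0.842 (power 80%).
n = 2 × (2.802 × 50.7 / 22.7)² = 2 × 39.17 = 78.34
Round up: n = 79 per group.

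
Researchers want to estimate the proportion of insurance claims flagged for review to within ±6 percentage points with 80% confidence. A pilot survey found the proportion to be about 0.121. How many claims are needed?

For a proportion with margin E = 0.06 at 80% confidence, z = 1.282.
n = p̂(1−p̂)(z/E)² = 0.121 × 0.879 × (1.282/0.06)² = 48.56
Round up: n = 49.

49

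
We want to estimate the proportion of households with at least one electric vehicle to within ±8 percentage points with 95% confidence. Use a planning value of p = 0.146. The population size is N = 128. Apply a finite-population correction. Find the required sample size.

For a proportion with margin E = 0.08 at 95% confidence, z = 1.960.
n = p̂(1−p̂)(z/E)² = 0.146 × 0.854 × (1.960/0.08)² = 74.84 — call this n₀.
Finite-population correction with N = 128: n = n₀ / (1 + (n₀−1)/N) = 74.84 / 1.577 = 47.46
Round up: n = 48.

n = 48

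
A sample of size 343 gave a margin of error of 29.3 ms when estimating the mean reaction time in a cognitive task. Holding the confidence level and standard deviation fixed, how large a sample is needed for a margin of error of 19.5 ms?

775

Margin of error scales as 1/√n, so n₂ = n₁·(E₁/E₂)².
n₂ = 343 × (29.3/19.5)² = 343 × 2.258 = 774.49
Round up: n₂ = 775.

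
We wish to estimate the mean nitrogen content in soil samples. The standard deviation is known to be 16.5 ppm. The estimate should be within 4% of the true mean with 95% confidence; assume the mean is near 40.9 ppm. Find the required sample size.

391

For a mean, the margin of error is E = z·σ/√n, so n = (zσ/E)².
At 95% confidence, z = 1.960.
E = 4% of 40.9 = 1.636 ppm.
n = (1.960 × 16.5 / 1.636)² = 390.76
Round up: n = 391.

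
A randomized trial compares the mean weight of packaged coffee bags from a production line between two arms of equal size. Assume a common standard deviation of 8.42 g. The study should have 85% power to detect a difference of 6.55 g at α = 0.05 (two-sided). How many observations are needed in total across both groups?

For two equal groups, n per group = 2·((z_{α/2} + z_β)·σ/δ)².
z_{α/2} = 1.960; z_β = 1.036 (power 85%).
n = 2 × (2.996 × 8.42 / 6.55)² = 2 × 14.83 = 29.66
Round up: n = 30 per group.
Total across both groups: 2 × 30 = 60.

60 total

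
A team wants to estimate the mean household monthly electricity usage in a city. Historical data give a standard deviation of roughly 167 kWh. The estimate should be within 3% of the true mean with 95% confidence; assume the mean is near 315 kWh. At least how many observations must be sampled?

n = 1200

For a mean, the margin of error is E = z·σ/√n, so n = (zσ/E)².
At 95% confidence, z = 1.960.
E = 3% of 315 = 9.45 kWh.
n = (1.960 × 167 / 9.45)² = 1199.72
Round up: n = 1200.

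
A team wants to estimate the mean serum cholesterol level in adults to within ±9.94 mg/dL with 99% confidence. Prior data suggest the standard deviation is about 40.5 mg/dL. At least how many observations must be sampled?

For a mean, the margin of error is E = z·σ/√n, so n = (zσ/E)².
At 99% confidence, z = 2.576.
n = (2.576 × 40.5 / 9.94)² = 110.16
Round up: n = 111.

111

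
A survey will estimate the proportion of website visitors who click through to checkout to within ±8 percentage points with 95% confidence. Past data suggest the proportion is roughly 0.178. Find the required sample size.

n = 88

For a proportion with margin E = 0.08 at 95% confidence, z = 1.960.
n = p̂(1−p̂)(z/E)² = 0.178 × 0.822 × (1.960/0.08)² = 87.83
Round up: n = 88.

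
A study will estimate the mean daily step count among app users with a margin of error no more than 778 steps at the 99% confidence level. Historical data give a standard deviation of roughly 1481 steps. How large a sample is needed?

For a mean, the margin of error is E = z·σ/√n, so n = (zσ/E)².
At 99% confidence, z = 2.576.
n = (2.576 × 1481 / 778)² = 24.05
Round up: n = 25.

25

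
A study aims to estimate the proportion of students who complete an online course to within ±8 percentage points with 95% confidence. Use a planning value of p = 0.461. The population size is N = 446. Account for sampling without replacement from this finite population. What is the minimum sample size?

For a proportion with margin E = 0.08 at 95% confidence, z = 1.960.
n = p̂(1−p̂)(z/E)² = 0.461 × 0.539 × (1.960/0.08)² = 149.15 — call this n₀.
Finite-population correction with N = 446: n = n₀ / (1 + (n₀−1)/N) = 149.15 / 1.332 = 111.97
Round up: n = 112.

112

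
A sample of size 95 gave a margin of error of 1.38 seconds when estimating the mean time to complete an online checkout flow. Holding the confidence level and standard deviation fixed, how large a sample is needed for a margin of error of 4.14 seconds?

Margin of error scales as 1/√n, so n₂ = n₁·(E₁/E₂)².
n₂ = 95 × (1.38/4.14)² = 95 × 0.1111 = 10.55
Round up: n₂ = 11.

n = 11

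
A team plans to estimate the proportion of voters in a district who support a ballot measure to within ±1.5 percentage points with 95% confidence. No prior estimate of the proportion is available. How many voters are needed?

4269

For a proportion with margin E = 0.015 at 95% confidence, z = 1.960.
With no prior estimate, use p = 0.5, which maximizes p(1−p) at 0.25.
n = 0.25 × (z/E)² = 0.25 × (1.960/0.015)² = 4268.44
Round up: n = 4269.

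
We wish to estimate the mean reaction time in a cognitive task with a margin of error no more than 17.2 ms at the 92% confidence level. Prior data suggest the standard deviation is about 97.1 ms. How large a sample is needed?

For a mean, the margin of error is E = z·σ/√n, so n = (zσ/E)².
At 92% confidence, z = 1.751.
n = (1.751 × 97.1 / 17.2)² = 97.71
Round up: n = 98.

98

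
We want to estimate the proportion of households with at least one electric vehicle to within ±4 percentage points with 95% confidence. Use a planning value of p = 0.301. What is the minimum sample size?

506

For a proportion with margin E = 0.04 at 95% confidence, z = 1.960.
n = p̂(1−p̂)(z/E)² = 0.301 × 0.699 × (1.960/0.04)² = 505.17
Round up: n = 506.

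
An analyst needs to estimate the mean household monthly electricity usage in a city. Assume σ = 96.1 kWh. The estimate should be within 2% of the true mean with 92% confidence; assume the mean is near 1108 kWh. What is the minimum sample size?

58

For a mean, the margin of error is E = z·σ/√n, so n = (zσ/E)².
At 92% confidence, z = 1.751.
E = 2% of 1108 = 22.16 kWh.
n = (1.751 × 96.1 / 22.16)² = 57.66
Round up: n = 58.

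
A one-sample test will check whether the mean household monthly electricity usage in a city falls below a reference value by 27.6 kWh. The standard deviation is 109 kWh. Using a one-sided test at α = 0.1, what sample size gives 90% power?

For a one-sample z-test, n = ((z_α + z_β)·σ/δ)².
z_α = 1.282 (one-sided α = 0.1); z_β = 1.282 (power 90% → β = 0.1).
n = (2.564 × 109 / 27.6)² = 102.53
Round up: n = 103.

103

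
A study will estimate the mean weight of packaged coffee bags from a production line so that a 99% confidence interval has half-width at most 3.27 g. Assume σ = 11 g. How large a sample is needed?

n = 76

For a mean, the margin of error is E = z·σ/√n, so n = (zσ/E)².
At 99% confidence, z = 2.576.
n = (2.576 × 11 / 3.27)² = 75.09
Round up: n = 76.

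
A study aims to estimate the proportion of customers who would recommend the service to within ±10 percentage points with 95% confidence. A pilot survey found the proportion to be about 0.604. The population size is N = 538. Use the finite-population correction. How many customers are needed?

For a proportion with margin E = 0.1 at 95% confidence, z = 1.960.
n = p̂(1−p̂)(z/E)² = 0.604 × 0.396 × (1.960/0.1)² = 91.88 — call this n₀.
Finite-population correction with N = 538: n = n₀ / (1 + (n₀−1)/N) = 91.88 / 1.169 = 78.60
Round up: n = 79.

79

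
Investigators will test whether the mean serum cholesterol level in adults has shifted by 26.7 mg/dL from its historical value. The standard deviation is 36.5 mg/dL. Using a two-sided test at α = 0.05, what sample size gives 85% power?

17

For a one-sample z-test, n = ((z_{α/2} + z_β)·σ/δ)².
z_{α/2} = 1.960 (two-sided α = 0.05); z_β = 1.036 (power 85% → β = 0.15).
n = (2.996 × 36.5 / 26.7)² = 16.77
Round up: n = 17.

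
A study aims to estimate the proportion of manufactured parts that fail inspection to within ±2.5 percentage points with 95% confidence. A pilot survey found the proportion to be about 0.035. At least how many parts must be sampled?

For a proportion with margin E = 0.025 at 95% confidence, z = 1.960.
n = p̂(1−p̂)(z/E)² = 0.035 × 0.965 × (1.960/0.025)² = 207.60
Round up: n = 208.

n = 208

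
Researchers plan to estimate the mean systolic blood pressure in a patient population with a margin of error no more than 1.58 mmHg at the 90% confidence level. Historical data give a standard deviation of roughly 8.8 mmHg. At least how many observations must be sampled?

n = 84

For a mean, the margin of error is E = z·σ/√n, so n = (zσ/E)².
At 90% confidence, z = 1.645.
n = (1.645 × 8.8 / 1.58)² = 83.94
Round up: n = 84.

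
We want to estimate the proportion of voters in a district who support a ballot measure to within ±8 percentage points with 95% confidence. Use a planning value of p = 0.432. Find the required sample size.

148

For a proportion with margin E = 0.08 at 95% confidence, z = 1.960.
n = p̂(1−p̂)(z/E)² = 0.432 × 0.568 × (1.960/0.08)² = 147.29
Round up: n = 148.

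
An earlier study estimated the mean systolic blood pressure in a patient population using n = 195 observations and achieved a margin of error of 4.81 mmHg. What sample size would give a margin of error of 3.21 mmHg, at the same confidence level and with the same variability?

438

Margin of error scales as 1/√n, so n₂ = n₁·(E₁/E₂)².
n₂ = 195 × (4.81/3.21)² = 195 × 2.245 = 437.78
Round up: n₂ = 438.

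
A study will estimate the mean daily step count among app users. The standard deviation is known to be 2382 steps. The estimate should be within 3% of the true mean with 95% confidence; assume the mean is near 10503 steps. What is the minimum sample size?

220

For a mean, the margin of error is E = z·σ/√n, so n = (zσ/E)².
At 95% confidence, z = 1.960.
E = 3% of 10503 = 315.1 steps.
n = (1.960 × 2382 / 315.1)² = 219.55
Round up: n = 220.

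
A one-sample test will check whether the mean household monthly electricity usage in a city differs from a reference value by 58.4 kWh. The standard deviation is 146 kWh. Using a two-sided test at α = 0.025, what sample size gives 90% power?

78

For a one-sample z-test, n = ((z_{α/2} + z_β)·σ/δ)².
z_{α/2} = 2.241 (two-sided α = 0.025); z_β = 1.282 (power 90% → β = 0.1).
n = (3.523 × 146 / 58.4)² = 77.57
Round up: n = 78.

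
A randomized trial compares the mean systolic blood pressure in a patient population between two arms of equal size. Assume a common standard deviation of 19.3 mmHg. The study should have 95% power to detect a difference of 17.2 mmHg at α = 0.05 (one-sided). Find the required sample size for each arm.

28 per group

For two equal groups, n per group = 2·((z_α + z_β)·σ/δ)².
z_α = 1.645; z_β = 1.645 (power 95%).
n = 2 × (3.290 × 19.3 / 17.2)² = 2 × 13.63 = 27.26
Round up: n = 28 per group.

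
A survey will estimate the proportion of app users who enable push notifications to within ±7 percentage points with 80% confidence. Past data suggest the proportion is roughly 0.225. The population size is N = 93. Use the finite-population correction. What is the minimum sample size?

n = 37

For a proportion with margin E = 0.07 at 80% confidence, z = 1.282.
n = p̂(1−p̂)(z/E)² = 0.225 × 0.775 × (1.282/0.07)² = 58.49 — call this n₀.
Finite-population correction with N = 93: n = n₀ / (1 + (n₀−1)/N) = 58.49 / 1.618 = 36.15
Round up: n = 37.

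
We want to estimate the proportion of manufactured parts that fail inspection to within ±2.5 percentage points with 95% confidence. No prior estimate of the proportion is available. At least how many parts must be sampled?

1537

For a proportion with margin E = 0.025 at 95% confidence, z = 1.960.
With no prior estimate, use p = 0.5, which maximizes p(1−p) at 0.25.
n = 0.25 × (z/E)² = 0.25 × (1.960/0.025)² = 1536.64
Round up: n = 1537.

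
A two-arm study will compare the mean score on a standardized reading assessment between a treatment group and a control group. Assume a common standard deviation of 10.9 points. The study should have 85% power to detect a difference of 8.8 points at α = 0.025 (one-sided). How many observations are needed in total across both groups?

56 total

For two equal groups, n per group = 2·((z_α + z_β)·σ/δ)².
z_α = 1.960; z_β = 1.036 (power 85%).
n = 2 × (2.996 × 10.9 / 8.8)² = 2 × 13.77 = 27.54
Round up: n = 28 per group.
Total across both groups: 2 × 28 = 56.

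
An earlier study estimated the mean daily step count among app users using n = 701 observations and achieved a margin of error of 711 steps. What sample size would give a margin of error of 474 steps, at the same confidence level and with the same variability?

n = 1578

Margin of error scales as 1/√n, so n₂ = n₁·(E₁/E₂)².
n₂ = 701 × (711/474)² = 701 × 2.25 = 1577.25
Round up: n₂ = 1578.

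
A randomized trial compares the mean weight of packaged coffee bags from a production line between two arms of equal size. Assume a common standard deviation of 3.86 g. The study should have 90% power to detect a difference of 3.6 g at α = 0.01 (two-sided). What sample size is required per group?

For two equal groups, n per group = 2·((z_{α/2} + z_β)·σ/δ)².
z_{α/2} = 2.576; z_β = 1.282 (power 90%).
n = 2 × (3.858 × 3.86 / 3.6)² = 2 × 17.11 = 34.22
Round up: n = 35 per group.

35 per group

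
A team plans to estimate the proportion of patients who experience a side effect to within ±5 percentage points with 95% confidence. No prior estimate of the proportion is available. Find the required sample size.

385

For a proportion with margin E = 0.05 at 95% confidence, z = 1.960.
With no prior estimate, use p = 0.5, which maximizes p(1−p) at 0.25.
n = 0.25 × (z/E)² = 0.25 × (1.960/0.05)² = 384.16
Round up: n = 385.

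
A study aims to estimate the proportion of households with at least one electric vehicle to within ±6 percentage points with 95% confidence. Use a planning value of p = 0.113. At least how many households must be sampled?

For a proportion with margin E = 0.06 at 95% confidence, z = 1.960.
n = p̂(1−p̂)(z/E)² = 0.113 × 0.887 × (1.960/0.06)² = 106.96
Round up: n = 107.

n = 107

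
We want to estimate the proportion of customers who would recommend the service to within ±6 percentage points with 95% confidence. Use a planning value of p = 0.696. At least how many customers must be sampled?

For a proportion with margin E = 0.06 at 95% confidence, z = 1.960.
n = p̂(1−p̂)(z/E)² = 0.696 × 0.304 × (1.960/0.06)² = 225.78
Round up: n = 226.

226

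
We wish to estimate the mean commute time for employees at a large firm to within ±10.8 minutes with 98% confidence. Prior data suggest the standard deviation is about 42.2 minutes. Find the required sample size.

For a mean, the margin of error is E = z·σ/√n, so n = (zσ/E)².
At 98% confidence, z = 2.326.
n = (2.326 × 42.2 / 10.8)² = 82.60
Round up: n = 83.

83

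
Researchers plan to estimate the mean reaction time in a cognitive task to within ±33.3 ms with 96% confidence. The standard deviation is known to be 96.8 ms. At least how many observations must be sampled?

For a mean, the margin of error is E = z·σ/√n, so n = (zσ/E)².
At 96% confidence, z = 2.054.
n = (2.054 × 96.8 / 33.3)² = 35.65
Round up: n = 36.

36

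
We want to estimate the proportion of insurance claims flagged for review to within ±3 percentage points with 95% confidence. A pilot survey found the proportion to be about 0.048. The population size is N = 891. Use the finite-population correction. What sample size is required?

For a proportion with margin E = 0.03 at 95% confidence, z = 1.960.
n = p̂(1−p̂)(z/E)² = 0.048 × 0.952 × (1.960/0.03)² = 195.05 — call this n₀.
Finite-population correction with N = 891: n = n₀ / (1 + (n₀−1)/N) = 195.05 / 1.218 = 160.14
Round up: n = 161.

161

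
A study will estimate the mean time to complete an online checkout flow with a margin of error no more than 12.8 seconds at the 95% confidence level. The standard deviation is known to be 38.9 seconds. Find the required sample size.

36

For a mean, the margin of error is E = z·σ/√n, so n = (zσ/E)².
At 95% confidence, z = 1.960.
n = (1.960 × 38.9 / 12.8)² = 35.48
Round up: n = 36.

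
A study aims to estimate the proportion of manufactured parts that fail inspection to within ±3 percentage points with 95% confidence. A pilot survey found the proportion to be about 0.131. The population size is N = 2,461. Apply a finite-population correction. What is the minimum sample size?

n = 406

For a proportion with margin E = 0.03 at 95% confidence, z = 1.960.
n = p̂(1−p̂)(z/E)² = 0.131 × 0.869 × (1.960/0.03)² = 485.92 — call this n₀.
Finite-population correction with N = 2,461: n = n₀ / (1 + (n₀−1)/N) = 485.92 / 1.197 = 405.95
Round up: n = 406.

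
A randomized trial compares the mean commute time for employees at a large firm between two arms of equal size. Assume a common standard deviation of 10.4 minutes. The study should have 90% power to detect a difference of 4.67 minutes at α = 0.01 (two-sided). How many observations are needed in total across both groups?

296 total

For two equal groups, n per group = 2·((z_{α/2} + z_β)·σ/δ)².
z_{α/2} = 2.576; z_β = 1.282 (power 90%).
n = 2 × (3.858 × 10.4 / 4.67)² = 2 × 73.82 = 147.64
Round up: n = 148 per group.
Total across both groups: 2 × 148 = 296.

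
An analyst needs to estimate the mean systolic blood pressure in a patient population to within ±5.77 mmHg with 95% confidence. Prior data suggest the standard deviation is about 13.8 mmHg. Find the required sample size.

22

For a mean, the margin of error is E = z·σ/√n, so n = (zσ/E)².
At 95% confidence, z = 1.960.
n = (1.960 × 13.8 / 5.77)² = 21.97
Round up: n = 22.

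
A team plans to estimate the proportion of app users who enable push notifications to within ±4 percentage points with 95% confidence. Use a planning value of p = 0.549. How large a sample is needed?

For a proportion with margin E = 0.04 at 95% confidence, z = 1.960.
n = p̂(1−p̂)(z/E)² = 0.549 × 0.451 × (1.960/0.04)² = 594.49
Round up: n = 595.

595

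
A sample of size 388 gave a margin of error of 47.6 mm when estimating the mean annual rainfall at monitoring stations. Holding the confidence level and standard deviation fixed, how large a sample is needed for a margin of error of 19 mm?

2436

Margin of error scales as 1/√n, so n₂ = n₁·(E₁/E₂)².
n₂ = 388 × (47.6/19)² = 388 × 6.276 = 2435.09
Round up: n₂ = 2436.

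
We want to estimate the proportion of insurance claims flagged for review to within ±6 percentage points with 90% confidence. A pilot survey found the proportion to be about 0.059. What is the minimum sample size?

For a proportion with margin E = 0.06 at 90% confidence, z = 1.645.
n = p̂(1−p̂)(z/E)² = 0.059 × 0.941 × (1.645/0.06)² = 41.73
Round up: n = 42.

42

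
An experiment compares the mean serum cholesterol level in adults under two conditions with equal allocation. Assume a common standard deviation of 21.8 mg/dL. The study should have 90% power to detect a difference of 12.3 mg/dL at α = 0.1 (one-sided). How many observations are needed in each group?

For two equal groups, n per group = 2·((z_α + z_β)·σ/δ)².
z_α = 1.282; z_β = 1.282 (power 90%).
n = 2 × (2.564 × 21.8 / 12.3)² = 2 × 20.65 = 41.30
Round up: n = 42 per group.

42 per group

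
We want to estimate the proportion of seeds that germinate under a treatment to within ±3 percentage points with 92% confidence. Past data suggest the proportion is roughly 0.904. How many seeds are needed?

For a proportion with margin E = 0.03 at 92% confidence, z = 1.751.
n = p̂(1−p̂)(z/E)² = 0.904 × 0.096 × (1.751/0.03)² = 295.64
Round up: n = 296.

296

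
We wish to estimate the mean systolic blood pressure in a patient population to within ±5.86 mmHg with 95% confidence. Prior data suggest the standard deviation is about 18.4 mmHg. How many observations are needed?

For a mean, the margin of error is E = z·σ/√n, so n = (zσ/E)².
At 95% confidence, z = 1.960.
n = (1.960 × 18.4 / 5.86)² = 37.87
Round up: n = 38.

38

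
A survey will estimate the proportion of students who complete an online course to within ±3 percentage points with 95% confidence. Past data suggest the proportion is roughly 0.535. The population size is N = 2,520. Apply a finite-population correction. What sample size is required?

For a proportion with margin E = 0.03 at 95% confidence, z = 1.960.
n = p̂(1−p̂)(z/E)² = 0.535 × 0.465 × (1.960/0.03)² = 1061.88 — call this n₀.
Finite-population correction with N = 2,520: n = n₀ / (1 + (n₀−1)/N) = 1061.88 / 1.421 = 747.28
Round up: n = 748.

n = 748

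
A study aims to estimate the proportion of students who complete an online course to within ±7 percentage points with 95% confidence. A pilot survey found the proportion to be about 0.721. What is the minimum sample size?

158

For a proportion with margin E = 0.07 at 95% confidence, z = 1.960.
n = p̂(1−p̂)(z/E)² = 0.721 × 0.279 × (1.960/0.07)² = 157.71
Round up: n = 158.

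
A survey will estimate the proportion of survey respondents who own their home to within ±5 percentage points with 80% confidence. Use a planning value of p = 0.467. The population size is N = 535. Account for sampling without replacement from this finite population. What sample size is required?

For a proportion with margin E = 0.05 at 80% confidence, z = 1.282.
n = p̂(1−p̂)(z/E)² = 0.467 × 0.533 × (1.282/0.05)² = 163.64 — call this n₀.
Finite-population correction with N = 535: n = n₀ / (1 + (n₀−1)/N) = 163.64 / 1.304 = 125.49
Round up: n = 126.

126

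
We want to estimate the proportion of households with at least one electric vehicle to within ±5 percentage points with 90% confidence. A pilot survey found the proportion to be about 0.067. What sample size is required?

68

For a proportion with margin E = 0.05 at 90% confidence, z = 1.645.
n = p̂(1−p̂)(z/E)² = 0.067 × 0.933 × (1.645/0.05)² = 67.66
Round up: n = 68.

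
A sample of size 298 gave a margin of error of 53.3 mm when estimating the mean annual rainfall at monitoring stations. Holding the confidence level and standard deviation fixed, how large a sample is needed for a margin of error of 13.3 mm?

n = 4786

Margin of error scales as 1/√n, so n₂ = n₁·(E₁/E₂)².
n₂ = 298 × (53.3/13.3)² = 298 × 16.06 = 4785.88
Round up: n₂ = 4786.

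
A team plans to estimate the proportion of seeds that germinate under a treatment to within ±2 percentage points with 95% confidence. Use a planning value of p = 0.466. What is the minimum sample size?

2390

For a proportion with margin E = 0.02 at 95% confidence, z = 1.960.
n = p̂(1−p̂)(z/E)² = 0.466 × 0.534 × (1.960/0.02)² = 2389.90
Round up: n = 2390.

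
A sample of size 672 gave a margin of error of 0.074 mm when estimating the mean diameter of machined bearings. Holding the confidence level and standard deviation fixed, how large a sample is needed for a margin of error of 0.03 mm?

Margin of error scales as 1/√n, so n₂ = n₁·(E₁/E₂)².
n₂ = 672 × (0.074/0.03)² = 672 × 6.084 = 4088.45
Round up: n₂ = 4089.

n = 4089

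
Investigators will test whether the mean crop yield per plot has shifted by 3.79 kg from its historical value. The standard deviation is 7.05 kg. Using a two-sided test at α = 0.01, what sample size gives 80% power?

41

For a one-sample z-test, n = ((z_{α/2} + z_β)·σ/δ)².
z_{α/2} = 2.576 (two-sided α = 0.01); z_β = 0.842 (power 80% → β = 0.2).
n = (3.418 × 7.05 / 3.79)² = 40.42
Round up: n = 41.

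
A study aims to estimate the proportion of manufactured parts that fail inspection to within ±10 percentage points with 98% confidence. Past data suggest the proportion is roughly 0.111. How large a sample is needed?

For a proportion with margin E = 0.1 at 98% confidence, z = 2.326.
n = p̂(1−p̂)(z/E)² = 0.111 × 0.889 × (2.326/0.1)² = 53.39
Round up: n = 54.

54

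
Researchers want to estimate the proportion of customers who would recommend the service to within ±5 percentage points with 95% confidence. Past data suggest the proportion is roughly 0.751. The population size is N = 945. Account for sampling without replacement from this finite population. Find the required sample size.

221

For a proportion with margin E = 0.05 at 95% confidence, z = 1.960.
n = p̂(1−p̂)(z/E)² = 0.751 × 0.249 × (1.960/0.05)² = 287.35 — call this n₀.
Finite-population correction with N = 945: n = n₀ / (1 + (n₀−1)/N) = 287.35 / 1.303 = 220.53
Round up: n = 221.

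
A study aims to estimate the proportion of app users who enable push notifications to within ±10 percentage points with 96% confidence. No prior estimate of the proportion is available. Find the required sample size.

106

For a proportion with margin E = 0.1 at 96% confidence, z = 2.054.
With no prior estimate, use p = 0.5, which maximizes p(1−p) at 0.25.
n = 0.25 × (z/E)² = 0.25 × (2.054/0.1)² = 105.47
Round up: n = 106.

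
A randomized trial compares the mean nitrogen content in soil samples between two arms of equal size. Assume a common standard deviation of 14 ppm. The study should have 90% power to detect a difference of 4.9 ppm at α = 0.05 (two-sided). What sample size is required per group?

172 per group

For two equal groups, n per group = 2·((z_{α/2} + z_β)·σ/δ)².
z_{α/2} = 1.960; z_β = 1.282 (power 90%).
n = 2 × (3.242 × 14 / 4.9)² = 2 × 85.80 = 171.60
Round up: n = 172 per group.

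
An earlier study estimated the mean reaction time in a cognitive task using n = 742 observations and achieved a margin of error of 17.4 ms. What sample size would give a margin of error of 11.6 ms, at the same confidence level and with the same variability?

Margin of error scales as 1/√n, so n₂ = n₁·(E₁/E₂)².
n₂ = 742 × (17.4/11.6)² = 742 × 2.25 = 1669.50
Round up: n₂ = 1670.

1670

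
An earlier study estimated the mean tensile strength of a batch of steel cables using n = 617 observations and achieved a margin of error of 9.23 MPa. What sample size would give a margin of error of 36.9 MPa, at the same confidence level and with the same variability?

n = 39

Margin of error scales as 1/√n, so n₂ = n₁·(E₁/E₂)².
n₂ = 617 × (9.23/36.9)² = 617 × 0.06257 = 38.61
Round up: n₂ = 39.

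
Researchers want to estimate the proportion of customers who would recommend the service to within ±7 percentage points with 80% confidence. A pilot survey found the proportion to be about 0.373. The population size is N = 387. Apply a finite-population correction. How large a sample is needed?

66

For a proportion with margin E = 0.07 at 80% confidence, z = 1.282.
n = p̂(1−p̂)(z/E)² = 0.373 × 0.627 × (1.282/0.07)² = 78.44 — call this n₀.
Finite-population correction with N = 387: n = n₀ / (1 + (n₀−1)/N) = 78.44 / 1.2 = 65.37
Round up: n = 66.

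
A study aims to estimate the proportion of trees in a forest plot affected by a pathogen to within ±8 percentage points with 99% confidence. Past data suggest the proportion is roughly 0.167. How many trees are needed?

For a proportion with margin E = 0.08 at 99% confidence, z = 2.576.
n = p̂(1−p̂)(z/E)² = 0.167 × 0.833 × (2.576/0.08)² = 144.24
Round up: n = 145.

145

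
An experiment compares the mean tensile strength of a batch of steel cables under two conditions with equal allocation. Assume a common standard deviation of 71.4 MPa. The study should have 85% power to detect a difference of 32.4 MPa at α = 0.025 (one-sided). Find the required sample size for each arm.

For two equal groups, n per group = 2·((z_α + z_β)·σ/δ)².
z_α = 1.960; z_β = 1.036 (power 85%).
n = 2 × (2.996 × 71.4 / 32.4)² = 2 × 43.59 = 87.18
Round up: n = 88 per group.

88 per group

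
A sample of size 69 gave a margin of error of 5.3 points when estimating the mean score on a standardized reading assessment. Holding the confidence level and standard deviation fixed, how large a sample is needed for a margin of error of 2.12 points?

Margin of error scales as 1/√n, so n₂ = n₁·(E₁/E₂)².
n₂ = 69 × (5.3/2.12)² = 69 × 6.25 = 431.25
Round up: n₂ = 432.

432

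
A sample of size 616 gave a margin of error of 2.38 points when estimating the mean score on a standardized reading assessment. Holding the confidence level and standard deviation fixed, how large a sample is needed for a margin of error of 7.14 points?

69

Margin of error scales as 1/√n, so n₂ = n₁·(E₁/E₂)².
n₂ = 616 × (2.38/7.14)² = 616 × 0.1111 = 68.44
Round up: n₂ = 69.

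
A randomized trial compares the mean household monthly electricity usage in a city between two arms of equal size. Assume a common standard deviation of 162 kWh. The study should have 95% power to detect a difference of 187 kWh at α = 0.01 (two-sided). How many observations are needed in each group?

For two equal groups, n per group = 2·((z_{α/2} + z_β)·σ/δ)².
z_{α/2} = 2.576; z_β = 1.645 (power 95%).
n = 2 × (4.221 × 162 / 187)² = 2 × 13.37 = 26.74
Round up: n = 27 per group.

27 per group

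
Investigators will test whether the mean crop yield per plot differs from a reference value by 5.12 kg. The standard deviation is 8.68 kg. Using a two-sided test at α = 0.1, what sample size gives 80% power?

For a one-sample z-test, n = ((z_{α/2} + z_β)·σ/δ)².
z_{α/2} = 1.645 (two-sided α = 0.1); z_β = 0.842 (power 80% → β = 0.2).
n = (2.487 × 8.68 / 5.12)² = 17.78
Round up: n = 18.

18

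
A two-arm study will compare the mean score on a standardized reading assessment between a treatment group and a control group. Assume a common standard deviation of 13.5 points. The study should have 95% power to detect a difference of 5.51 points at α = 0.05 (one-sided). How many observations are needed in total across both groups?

260 total

For two equal groups, n per group = 2·((z_α + z_β)·σ/δ)².
z_α = 1.645; z_β = 1.645 (power 95%).
n = 2 × (3.290 × 13.5 / 5.51)² = 2 × 64.98 = 129.96
Round up: n = 130 per group.
Total across both groups: 2 × 130 = 260.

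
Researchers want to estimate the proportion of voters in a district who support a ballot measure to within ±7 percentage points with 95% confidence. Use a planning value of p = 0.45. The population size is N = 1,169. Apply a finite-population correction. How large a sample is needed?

167

For a proportion with margin E = 0.07 at 95% confidence, z = 1.960.
n = p̂(1−p̂)(z/E)² = 0.45 × 0.55 × (1.960/0.07)² = 194.04 — call this n₀.
Finite-population correction with N = 1,169: n = n₀ / (1 + (n₀−1)/N) = 194.04 / 1.165 = 166.56
Round up: n = 167.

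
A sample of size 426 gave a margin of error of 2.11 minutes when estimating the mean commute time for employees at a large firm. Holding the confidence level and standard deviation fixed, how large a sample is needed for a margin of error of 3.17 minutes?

Margin of error scales as 1/√n, so n₂ = n₁·(E₁/E₂)².
n₂ = 426 × (2.11/3.17)² = 426 × 0.443 = 188.72
Round up: n₂ = 189.

n = 189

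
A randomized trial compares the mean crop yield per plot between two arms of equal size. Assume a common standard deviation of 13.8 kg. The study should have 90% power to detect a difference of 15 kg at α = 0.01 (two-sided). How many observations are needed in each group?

26 per group

For two equal groups, n per group = 2·((z_{α/2} + z_β)·σ/δ)².
z_{α/2} = 2.576; z_β = 1.282 (power 90%).
n = 2 × (3.858 × 13.8 / 15)² = 2 × 12.60 = 25.20
Round up: n = 26 per group.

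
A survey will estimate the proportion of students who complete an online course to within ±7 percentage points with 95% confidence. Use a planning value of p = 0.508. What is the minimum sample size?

196

For a proportion with margin E = 0.07 at 95% confidence, z = 1.960.
n = p̂(1−p̂)(z/E)² = 0.508 × 0.492 × (1.960/0.07)² = 195.95
Round up: n = 196.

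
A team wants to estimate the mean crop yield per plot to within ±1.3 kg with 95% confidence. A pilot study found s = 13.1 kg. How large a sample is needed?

For a mean, the margin of error is E = z·σ/√n, so n = (zσ/E)².
At 95% confidence, z = 1.960.
n = (1.960 × 13.1 / 1.3)² = 390.09
Round up: n = 391.

391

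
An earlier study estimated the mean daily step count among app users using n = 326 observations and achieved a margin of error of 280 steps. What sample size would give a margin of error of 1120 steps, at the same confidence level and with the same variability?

n = 21

Margin of error scales as 1/√n, so n₂ = n₁·(E₁/E₂)².
n₂ = 326 × (280/1120)² = 326 × 0.0625 = 20.38
Round up: n₂ = 21.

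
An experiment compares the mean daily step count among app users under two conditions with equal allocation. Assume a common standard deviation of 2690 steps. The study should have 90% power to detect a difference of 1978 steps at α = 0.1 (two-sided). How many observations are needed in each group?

32 per group

For two equal groups, n per group = 2·((z_{α/2} + z_β)·σ/δ)².
z_{α/2} = 1.645; z_β = 1.282 (power 90%).
n = 2 × (2.927 × 2690 / 1978)² = 2 × 15.85 = 31.70
Round up: n = 32 per group.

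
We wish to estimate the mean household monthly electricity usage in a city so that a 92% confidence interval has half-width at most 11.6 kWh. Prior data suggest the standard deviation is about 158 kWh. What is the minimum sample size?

For a mean, the margin of error is E = z·σ/√n, so n = (zσ/E)².
At 92% confidence, z = 1.751.
n = (1.751 × 158 / 11.6)² = 568.81
Round up: n = 569.

569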